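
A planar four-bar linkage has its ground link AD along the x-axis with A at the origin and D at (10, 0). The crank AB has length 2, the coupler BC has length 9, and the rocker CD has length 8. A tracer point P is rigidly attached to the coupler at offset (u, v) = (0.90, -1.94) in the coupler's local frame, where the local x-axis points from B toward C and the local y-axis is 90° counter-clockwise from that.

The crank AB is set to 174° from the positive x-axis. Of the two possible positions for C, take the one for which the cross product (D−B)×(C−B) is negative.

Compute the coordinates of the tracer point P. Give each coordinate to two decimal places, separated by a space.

A=(0,0), D=(10.00,0)
B = A + 2.00·(cos174°, sin174°) = (-1.9890, 0.2091)
|BD| = 11.9909
circle(B,9.00) ∩ circle(D,8.00): a=6.7043, h=6.0044
  candidates: C₊=(4.8189,6.0956) cross=71.997; C₋=(4.6096,-5.9113) cross=-71.997
  mode - wants cross < 0 → take C=(4.6096,-5.9113) (cross=-71.997)
ex = (C−B)/|BC| = (0.7332,-0.6800); ey = (0.6800,0.7332)
P = B + 0.90·ex + -1.94·ey = (-2.6485,-1.8253)

-2.65 -1.83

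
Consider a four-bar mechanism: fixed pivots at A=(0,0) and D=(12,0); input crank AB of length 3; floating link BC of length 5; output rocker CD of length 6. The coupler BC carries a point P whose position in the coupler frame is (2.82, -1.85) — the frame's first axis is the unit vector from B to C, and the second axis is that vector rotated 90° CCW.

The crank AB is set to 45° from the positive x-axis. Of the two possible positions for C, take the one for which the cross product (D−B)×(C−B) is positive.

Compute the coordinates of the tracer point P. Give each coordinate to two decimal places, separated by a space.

5.30 0.98

A=(0,0), D=(12.00,0)
B = A + 3.00·(cos45°, sin45°) = (2.1213, 2.1213)
|BD| = 10.1039
circle(B,5.00) ∩ circle(D,6.00): a=4.5076, h=2.1637
  candidates: C₊=(6.9827,3.2904) cross=21.862; C₋=(6.0742,-0.9405) cross=-21.862
  mode + wants cross > 0 → take C=(6.9827,3.2904) (cross=21.862)
ex = (C−B)/|BC| = (0.9723,0.2338); ey = (-0.2338,0.9723)
P = B + 2.82·ex + -1.85·ey = (5.2957,0.9820)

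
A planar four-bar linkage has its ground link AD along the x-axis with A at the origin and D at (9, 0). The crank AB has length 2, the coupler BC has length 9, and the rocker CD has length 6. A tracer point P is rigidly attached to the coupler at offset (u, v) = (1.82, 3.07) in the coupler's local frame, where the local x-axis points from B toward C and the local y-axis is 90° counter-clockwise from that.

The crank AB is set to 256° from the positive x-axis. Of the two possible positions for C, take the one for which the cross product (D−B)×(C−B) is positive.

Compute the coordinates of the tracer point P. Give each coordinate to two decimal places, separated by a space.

A=(0,0), D=(9.00,0)
B = A + 2.00·(cos256°, sin256°) = (-0.4838, -1.9406)
|BD| = 9.6804
circle(B,9.00) ∩ circle(D,6.00): a=7.1645, h=5.4470
  candidates: C₊=(5.4432,4.8321) cross=52.729; C₋=(7.6271,-5.8408) cross=-52.729
  mode + wants cross > 0 → take C=(5.4432,4.8321) (cross=52.729)
ex = (C−B)/|BC| = (0.6586,0.7525); ey = (-0.7525,0.6586)
P = B + 1.82·ex + 3.07·ey = (-1.5955,1.4508)

-1.60 1.45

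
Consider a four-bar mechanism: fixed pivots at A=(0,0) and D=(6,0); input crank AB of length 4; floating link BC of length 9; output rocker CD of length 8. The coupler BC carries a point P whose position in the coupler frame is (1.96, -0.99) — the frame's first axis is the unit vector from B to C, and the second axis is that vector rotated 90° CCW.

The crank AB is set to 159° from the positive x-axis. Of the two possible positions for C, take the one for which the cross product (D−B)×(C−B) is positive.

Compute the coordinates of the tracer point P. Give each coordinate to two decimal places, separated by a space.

A=(0,0), D=(6.00,0)
B = A + 4.00·(cos159°, sin159°) = (-3.7343, 1.4335)
|BD| = 9.8393
circle(B,9.00) ∩ circle(D,8.00): a=5.7835, h=6.8957
  candidates: C₊=(2.9921,7.4130) cross=67.849; C₋=(0.9829,-6.2313) cross=-67.849
  mode + wants cross > 0 → take C=(2.9921,7.4130) (cross=67.849)
ex = (C−B)/|BC| = (0.7474,0.6644); ey = (-0.6644,0.7474)
P = B + 1.96·ex + -0.99·ey = (-1.6117,1.9958)

-1.61 2.00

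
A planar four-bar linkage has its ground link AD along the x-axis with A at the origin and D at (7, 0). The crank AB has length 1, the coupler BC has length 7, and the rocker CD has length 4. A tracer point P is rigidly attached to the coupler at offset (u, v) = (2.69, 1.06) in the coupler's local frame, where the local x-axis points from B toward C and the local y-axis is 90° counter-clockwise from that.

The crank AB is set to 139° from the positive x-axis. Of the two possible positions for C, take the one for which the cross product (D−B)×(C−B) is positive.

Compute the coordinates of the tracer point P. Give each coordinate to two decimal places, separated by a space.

A=(0,0), D=(7.00,0)
B = A + 1.00·(cos139°, sin139°) = (-0.7547, 0.6561)
|BD| = 7.7824
circle(B,7.00) ∩ circle(D,4.00): a=6.0114, h=3.5866
  candidates: C₊=(5.5376,3.7231) cross=27.912; C₋=(4.9329,-3.4245) cross=-27.912
  mode + wants cross > 0 → take C=(5.5376,3.7231) (cross=27.912)
ex = (C−B)/|BC| = (0.8989,0.4381); ey = (-0.4381,0.8989)
P = B + 2.69·ex + 1.06·ey = (1.1989,2.7875)

1.20 2.79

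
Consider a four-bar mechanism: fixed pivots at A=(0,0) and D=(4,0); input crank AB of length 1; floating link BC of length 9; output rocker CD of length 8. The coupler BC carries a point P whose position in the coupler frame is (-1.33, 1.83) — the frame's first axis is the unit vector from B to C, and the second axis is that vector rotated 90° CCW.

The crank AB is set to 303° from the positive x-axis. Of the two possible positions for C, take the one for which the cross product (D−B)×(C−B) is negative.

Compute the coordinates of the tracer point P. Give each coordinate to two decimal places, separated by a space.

A=(0,0), D=(4.00,0)
B = A + 1.00·(cos303°, sin303°) = (0.5446, -0.8387)
|BD| = 3.5557
circle(B,9.00) ∩ circle(D,8.00): a=4.1684, h=7.9765
  candidates: C₊=(2.7140,7.8960) cross=28.362; C₋=(6.4768,-7.6069) cross=-28.362
  mode - wants cross < 0 → take C=(6.4768,-7.6069) (cross=-28.362)
ex = (C−B)/|BC| = (0.6591,-0.7520); ey = (0.7520,0.6591)
P = B + -1.33·ex + 1.83·ey = (1.0442,1.3677)

1.04 1.37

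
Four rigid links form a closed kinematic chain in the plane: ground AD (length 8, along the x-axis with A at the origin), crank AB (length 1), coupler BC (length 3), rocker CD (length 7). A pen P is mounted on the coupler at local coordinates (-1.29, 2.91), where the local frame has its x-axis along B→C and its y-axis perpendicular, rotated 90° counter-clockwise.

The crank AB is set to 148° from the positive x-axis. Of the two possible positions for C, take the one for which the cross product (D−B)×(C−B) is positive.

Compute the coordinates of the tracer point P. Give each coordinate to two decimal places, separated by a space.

-3.71 1.93

A=(0,0), D=(8.00,0)
B = A + 1.00·(cos148°, sin148°) = (-0.8480, 0.5299)
|BD| = 8.8639
circle(B,3.00) ∩ circle(D,7.00): a=2.1756, h=2.0656
  candidates: C₊=(1.4472,2.4618) cross=18.309; C₋=(1.2002,-1.6621) cross=-18.309
  mode + wants cross > 0 → take C=(1.4472,2.4618) (cross=18.309)
ex = (C−B)/|BC| = (0.7651,0.6439); ey = (-0.6439,0.7651)
P = B + -1.29·ex + 2.91·ey = (-3.7089,1.9256)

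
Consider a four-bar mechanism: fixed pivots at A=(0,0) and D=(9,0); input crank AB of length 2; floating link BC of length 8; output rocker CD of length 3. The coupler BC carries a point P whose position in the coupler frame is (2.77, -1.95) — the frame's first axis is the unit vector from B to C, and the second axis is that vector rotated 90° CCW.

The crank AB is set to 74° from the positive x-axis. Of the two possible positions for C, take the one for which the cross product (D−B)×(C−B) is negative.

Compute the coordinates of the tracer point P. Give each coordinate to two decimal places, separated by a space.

A=(0,0), D=(9.00,0)
B = A + 2.00·(cos74°, sin74°) = (0.5513, 1.9225)
|BD| = 8.6647
circle(B,8.00) ∩ circle(D,3.00): a=7.5061, h=2.7673
  candidates: C₊=(8.4843,2.9553) cross=23.978; C₋=(7.2563,-2.4412) cross=-23.978
  mode - wants cross < 0 → take C=(7.2563,-2.4412) (cross=-23.978)
ex = (C−B)/|BC| = (0.8381,-0.5455); ey = (0.5455,0.8381)
P = B + 2.77·ex + -1.95·ey = (1.8092,-1.2228)

1.81 -1.22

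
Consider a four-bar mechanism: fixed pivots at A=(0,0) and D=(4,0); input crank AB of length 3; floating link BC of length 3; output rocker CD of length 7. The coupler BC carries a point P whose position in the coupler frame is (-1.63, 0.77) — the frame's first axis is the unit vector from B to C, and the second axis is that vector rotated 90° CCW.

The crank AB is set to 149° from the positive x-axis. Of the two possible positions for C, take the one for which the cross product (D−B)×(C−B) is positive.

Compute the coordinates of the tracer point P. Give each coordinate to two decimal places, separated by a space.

-3.88 0.30

A=(0,0), D=(4.00,0)
B = A + 3.00·(cos149°, sin149°) = (-2.5715, 1.5451)
|BD| = 6.7507
circle(B,3.00) ∩ circle(D,7.00): a=0.4127, h=2.9715
  candidates: C₊=(-1.4896,4.3433) cross=20.060; C₋=(-2.8499,-1.4419) cross=-20.060
  mode + wants cross > 0 → take C=(-1.4896,4.3433) (cross=20.060)
ex = (C−B)/|BC| = (0.3606,0.9327); ey = (-0.9327,0.3606)
P = B + -1.63·ex + 0.77·ey = (-3.8775,0.3025)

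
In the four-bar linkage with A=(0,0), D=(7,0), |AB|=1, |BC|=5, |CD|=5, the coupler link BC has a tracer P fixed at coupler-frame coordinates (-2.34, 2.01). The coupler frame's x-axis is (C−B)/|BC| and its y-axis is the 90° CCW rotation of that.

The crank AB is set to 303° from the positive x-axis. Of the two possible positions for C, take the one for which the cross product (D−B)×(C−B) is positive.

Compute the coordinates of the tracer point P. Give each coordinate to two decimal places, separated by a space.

A=(0,0), D=(7.00,0)
B = A + 1.00·(cos303°, sin303°) = (0.5446, -0.8387)
|BD| = 6.5096
circle(B,5.00) ∩ circle(D,5.00): a=3.2548, h=3.7956
  candidates: C₊=(3.2833,3.3446) cross=24.708; C₋=(4.2613,-4.1833) cross=-24.708
  mode + wants cross > 0 → take C=(3.2833,3.3446) (cross=24.708)
ex = (C−B)/|BC| = (0.5477,0.8367); ey = (-0.8367,0.5477)
P = B + -2.34·ex + 2.01·ey = (-2.4187,-1.6955)

-2.42 -1.70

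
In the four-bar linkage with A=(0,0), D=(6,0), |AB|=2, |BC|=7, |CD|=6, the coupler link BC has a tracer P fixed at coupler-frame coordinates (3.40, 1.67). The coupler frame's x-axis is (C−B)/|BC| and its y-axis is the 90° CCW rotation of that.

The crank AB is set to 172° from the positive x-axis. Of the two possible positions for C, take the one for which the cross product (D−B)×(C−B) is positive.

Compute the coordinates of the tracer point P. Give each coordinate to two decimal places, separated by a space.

A=(0,0), D=(6.00,0)
B = A + 2.00·(cos172°, sin172°) = (-1.9805, 0.2783)
|BD| = 7.9854
circle(B,7.00) ∩ circle(D,6.00): a=4.8067, h=5.0888
  candidates: C₊=(3.0006,5.1965) cross=40.636; C₋=(2.6458,-4.9749) cross=-40.636
  mode + wants cross > 0 → take C=(3.0006,5.1965) (cross=40.636)
ex = (C−B)/|BC| = (0.7116,0.7026); ey = (-0.7026,0.7116)
P = B + 3.40·ex + 1.67·ey = (-0.7345,3.8555)

-0.73 3.86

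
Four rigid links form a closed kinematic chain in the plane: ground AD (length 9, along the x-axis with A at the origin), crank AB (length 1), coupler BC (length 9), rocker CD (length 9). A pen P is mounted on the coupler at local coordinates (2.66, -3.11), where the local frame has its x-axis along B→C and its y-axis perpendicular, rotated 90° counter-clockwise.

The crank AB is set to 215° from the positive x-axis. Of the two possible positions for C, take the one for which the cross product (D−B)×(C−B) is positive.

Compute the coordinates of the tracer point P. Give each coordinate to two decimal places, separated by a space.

A=(0,0), D=(9.00,0)
B = A + 1.00·(cos215°, sin215°) = (-0.8192, -0.5736)
|BD| = 9.8359
circle(B,9.00) ∩ circle(D,9.00): a=4.9179, h=7.5375
  candidates: C₊=(3.6509,7.2379) cross=74.138; C₋=(4.5300,-7.8115) cross=-74.138
  mode + wants cross > 0 → take C=(3.6509,7.2379) (cross=74.138)
ex = (C−B)/|BC| = (0.4967,0.8679); ey = (-0.8679,0.4967)
P = B + 2.66·ex + -3.11·ey = (3.2013,0.1905)

3.20 0.19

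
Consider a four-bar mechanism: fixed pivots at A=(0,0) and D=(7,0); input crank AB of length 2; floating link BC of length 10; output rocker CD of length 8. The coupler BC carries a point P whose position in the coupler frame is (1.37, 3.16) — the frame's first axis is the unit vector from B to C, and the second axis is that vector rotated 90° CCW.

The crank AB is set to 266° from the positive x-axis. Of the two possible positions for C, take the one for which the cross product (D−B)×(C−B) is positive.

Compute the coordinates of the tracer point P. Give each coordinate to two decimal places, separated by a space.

-2.55 0.47

A=(0,0), D=(7.00,0)
B = A + 2.00·(cos266°, sin266°) = (-0.1395, -1.9951)
|BD| = 7.4130
circle(B,10.00) ∩ circle(D,8.00): a=6.1347, h=7.8972
  candidates: C₊=(3.6434,7.2618) cross=58.542; C₋=(7.8942,-7.9499) cross=-58.542
  mode + wants cross > 0 → take C=(3.6434,7.2618) (cross=58.542)
ex = (C−B)/|BC| = (0.3783,0.9257); ey = (-0.9257,0.3783)
P = B + 1.37·ex + 3.16·ey = (-2.5464,0.4685)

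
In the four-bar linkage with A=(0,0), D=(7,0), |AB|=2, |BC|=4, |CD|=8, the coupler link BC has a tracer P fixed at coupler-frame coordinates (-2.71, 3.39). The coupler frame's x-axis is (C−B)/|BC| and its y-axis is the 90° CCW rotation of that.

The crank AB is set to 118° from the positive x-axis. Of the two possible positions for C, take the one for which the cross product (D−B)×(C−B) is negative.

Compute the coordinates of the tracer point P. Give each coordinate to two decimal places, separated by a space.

A=(0,0), D=(7.00,0)
B = A + 2.00·(cos118°, sin118°) = (-0.9389, 1.7659)
|BD| = 8.1330
circle(B,4.00) ∩ circle(D,8.00): a=1.1155, h=3.8413
  candidates: C₊=(0.9840,5.2733) cross=31.241; C₋=(-0.6841,-2.2260) cross=-31.241
  mode - wants cross < 0 → take C=(-0.6841,-2.2260) (cross=-31.241)
ex = (C−B)/|BC| = (0.0637,-0.9980); ey = (0.9980,0.0637)
P = B + -2.71·ex + 3.39·ey = (2.2715,4.6864)

2.27 4.69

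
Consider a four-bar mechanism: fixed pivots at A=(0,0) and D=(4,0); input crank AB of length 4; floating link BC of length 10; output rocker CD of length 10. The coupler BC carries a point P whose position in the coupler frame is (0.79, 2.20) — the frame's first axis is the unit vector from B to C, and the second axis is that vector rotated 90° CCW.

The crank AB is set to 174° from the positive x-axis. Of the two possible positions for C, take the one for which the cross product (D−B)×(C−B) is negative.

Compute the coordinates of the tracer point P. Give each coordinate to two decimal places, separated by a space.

A=(0,0), D=(4.00,0)
B = A + 4.00·(cos174°, sin174°) = (-3.9781, 0.4181)
|BD| = 7.9890
circle(B,10.00) ∩ circle(D,10.00): a=3.9945, h=9.1675
  candidates: C₊=(0.4907,9.3640) cross=73.240; C₋=(-0.4688,-8.9459) cross=-73.240
  mode - wants cross < 0 → take C=(-0.4688,-8.9459) (cross=-73.240)
ex = (C−B)/|BC| = (0.3509,-0.9364); ey = (0.9364,0.3509)
P = B + 0.79·ex + 2.20·ey = (-1.6408,0.4504)

-1.64 0.45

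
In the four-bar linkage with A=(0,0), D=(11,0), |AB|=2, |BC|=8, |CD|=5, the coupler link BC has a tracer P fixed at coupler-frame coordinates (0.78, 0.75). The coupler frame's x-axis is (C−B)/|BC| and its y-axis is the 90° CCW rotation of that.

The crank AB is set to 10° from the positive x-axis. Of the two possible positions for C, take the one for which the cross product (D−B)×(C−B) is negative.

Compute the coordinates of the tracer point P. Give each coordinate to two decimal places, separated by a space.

A=(0,0), D=(11.00,0)
B = A + 2.00·(cos10°, sin10°) = (1.9696, 0.3473)
|BD| = 9.0371
circle(B,8.00) ∩ circle(D,5.00): a=6.6763, h=4.4076
  candidates: C₊=(8.8104,4.4951) cross=39.832; C₋=(8.4716,-4.3136) cross=-39.832
  mode - wants cross < 0 → take C=(8.4716,-4.3136) (cross=-39.832)
ex = (C−B)/|BC| = (0.8127,-0.5826); ey = (0.5826,0.8127)
P = B + 0.78·ex + 0.75·ey = (3.0405,0.5024)

3.04 0.50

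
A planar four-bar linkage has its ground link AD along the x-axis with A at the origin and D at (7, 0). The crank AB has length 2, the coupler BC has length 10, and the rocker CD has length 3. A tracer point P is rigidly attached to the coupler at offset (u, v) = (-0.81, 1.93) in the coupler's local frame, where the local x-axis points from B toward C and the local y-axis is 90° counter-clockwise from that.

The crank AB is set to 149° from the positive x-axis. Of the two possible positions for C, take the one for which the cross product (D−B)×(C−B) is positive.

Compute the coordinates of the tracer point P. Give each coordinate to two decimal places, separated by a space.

-2.85 2.79

A=(0,0), D=(7.00,0)
B = A + 2.00·(cos149°, sin149°) = (-1.7143, 1.0301)
|BD| = 8.7750
circle(B,10.00) ∩ circle(D,3.00): a=9.5727, h=2.8920
  candidates: C₊=(8.1317,2.7784) cross=25.377; C₋=(7.4527,-2.9657) cross=-25.377
  mode + wants cross > 0 → take C=(8.1317,2.7784) (cross=25.377)
ex = (C−B)/|BC| = (0.9846,0.1748); ey = (-0.1748,0.9846)
P = B + -0.81·ex + 1.93·ey = (-2.8493,2.7887)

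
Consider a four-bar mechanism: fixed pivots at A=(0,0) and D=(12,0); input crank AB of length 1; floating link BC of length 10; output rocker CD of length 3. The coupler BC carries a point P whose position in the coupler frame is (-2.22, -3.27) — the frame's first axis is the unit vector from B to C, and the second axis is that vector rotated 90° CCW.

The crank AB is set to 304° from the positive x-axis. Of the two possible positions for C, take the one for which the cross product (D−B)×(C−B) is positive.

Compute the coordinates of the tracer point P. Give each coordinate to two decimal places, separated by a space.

A=(0,0), D=(12.00,0)
B = A + 1.00·(cos304°, sin304°) = (0.5592, -0.8290)
|BD| = 11.4708
circle(B,10.00) ∩ circle(D,3.00): a=9.7020, h=2.4231
  candidates: C₊=(10.0607,2.2889) cross=27.795; C₋=(10.4109,-2.5446) cross=-27.795
  mode + wants cross > 0 → take C=(10.0607,2.2889) (cross=27.795)
ex = (C−B)/|BC| = (0.9501,0.3118); ey = (-0.3118,0.9501)
P = B + -2.22·ex + -3.27·ey = (-0.5306,-4.6282)

-0.53 -4.63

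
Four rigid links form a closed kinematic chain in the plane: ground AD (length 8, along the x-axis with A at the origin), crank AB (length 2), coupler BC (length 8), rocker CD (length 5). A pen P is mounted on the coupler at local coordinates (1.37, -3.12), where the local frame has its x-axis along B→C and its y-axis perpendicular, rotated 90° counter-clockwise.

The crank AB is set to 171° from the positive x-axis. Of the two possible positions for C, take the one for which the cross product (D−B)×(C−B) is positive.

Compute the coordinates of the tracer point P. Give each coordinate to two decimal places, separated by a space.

0.70 -1.80

A=(0,0), D=(8.00,0)
B = A + 2.00·(cos171°, sin171°) = (-1.9754, 0.3129)
|BD| = 9.9803
circle(B,8.00) ∩ circle(D,5.00): a=6.9440, h=3.9725
  candidates: C₊=(5.0897,4.0658) cross=39.647; C₋=(4.8407,-3.8754) cross=-39.647
  mode + wants cross > 0 → take C=(5.0897,4.0658) (cross=39.647)
ex = (C−B)/|BC| = (0.8831,0.4691); ey = (-0.4691,0.8831)
P = B + 1.37·ex + -3.12·ey = (0.6982,-1.7998)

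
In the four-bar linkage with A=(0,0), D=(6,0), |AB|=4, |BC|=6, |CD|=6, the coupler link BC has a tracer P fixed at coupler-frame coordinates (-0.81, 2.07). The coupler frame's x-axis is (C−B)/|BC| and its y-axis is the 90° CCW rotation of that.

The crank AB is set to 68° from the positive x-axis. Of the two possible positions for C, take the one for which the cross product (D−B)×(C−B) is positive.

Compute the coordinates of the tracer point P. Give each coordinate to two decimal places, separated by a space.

-0.01 5.34

A=(0,0), D=(6.00,0)
B = A + 4.00·(cos68°, sin68°) = (1.4984, 3.7087)
|BD| = 5.8326
circle(B,6.00) ∩ circle(D,6.00): a=2.9163, h=5.2436
  candidates: C₊=(7.0834,5.9014) cross=30.584; C₋=(0.4150,-2.1926) cross=-30.584
  mode + wants cross > 0 → take C=(7.0834,5.9014) (cross=30.584)
ex = (C−B)/|BC| = (0.9308,0.3654); ey = (-0.3654,0.9308)
P = B + -0.81·ex + 2.07·ey = (-0.0120,5.3396)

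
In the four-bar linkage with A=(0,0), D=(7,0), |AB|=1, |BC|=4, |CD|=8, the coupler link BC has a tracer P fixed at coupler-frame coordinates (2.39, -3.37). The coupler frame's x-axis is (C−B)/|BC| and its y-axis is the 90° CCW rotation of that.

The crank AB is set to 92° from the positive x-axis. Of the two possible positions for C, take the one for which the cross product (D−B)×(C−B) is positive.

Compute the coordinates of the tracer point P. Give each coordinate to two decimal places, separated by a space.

A=(0,0), D=(7.00,0)
B = A + 1.00·(cos92°, sin92°) = (-0.0349, 0.9994)
|BD| = 7.1055
circle(B,4.00) ∩ circle(D,8.00): a=0.1751, h=3.9962
  candidates: C₊=(0.7005,4.9312) cross=28.395; C₋=(-0.4236,-2.9817) cross=-28.395
  mode + wants cross > 0 → take C=(0.7005,4.9312) (cross=28.395)
ex = (C−B)/|BC| = (0.1839,0.9830); ey = (-0.9830,0.1839)
P = B + 2.39·ex + -3.37·ey = (3.7171,2.7290)

3.72 2.73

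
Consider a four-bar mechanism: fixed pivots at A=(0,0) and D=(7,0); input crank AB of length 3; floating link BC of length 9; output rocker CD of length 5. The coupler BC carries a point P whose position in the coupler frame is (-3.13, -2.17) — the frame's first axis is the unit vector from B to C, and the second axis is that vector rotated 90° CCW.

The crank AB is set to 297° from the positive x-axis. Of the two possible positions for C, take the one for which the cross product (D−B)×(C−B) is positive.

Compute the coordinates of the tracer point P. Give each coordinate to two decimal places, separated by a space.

A=(0,0), D=(7.00,0)
B = A + 3.00·(cos297°, sin297°) = (1.3620, -2.6730)
|BD| = 6.2396
circle(B,9.00) ∩ circle(D,5.00): a=7.6073, h=4.8093
  candidates: C₊=(6.1755,4.9316) cross=30.008; C₋=(10.2961,-3.7597) cross=-30.008
  mode + wants cross > 0 → take C=(6.1755,4.9316) (cross=30.008)
ex = (C−B)/|BC| = (0.5348,0.8450); ey = (-0.8450,0.5348)
P = B + -3.13·ex + -2.17·ey = (1.5215,-6.4783)

1.52 -6.48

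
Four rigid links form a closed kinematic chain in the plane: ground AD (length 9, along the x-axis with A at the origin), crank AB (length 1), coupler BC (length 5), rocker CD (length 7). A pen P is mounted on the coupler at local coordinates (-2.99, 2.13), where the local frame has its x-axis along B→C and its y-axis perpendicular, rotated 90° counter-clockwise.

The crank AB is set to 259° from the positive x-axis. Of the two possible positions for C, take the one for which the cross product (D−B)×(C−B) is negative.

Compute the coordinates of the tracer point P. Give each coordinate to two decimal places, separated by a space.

-0.97 2.61

A=(0,0), D=(9.00,0)
B = A + 1.00·(cos259°, sin259°) = (-0.1908, -0.9816)
|BD| = 9.2431
circle(B,5.00) ∩ circle(D,7.00): a=3.3233, h=3.7358
  candidates: C₊=(2.7169,3.0859) cross=34.530; C₋=(3.5104,-4.3433) cross=-34.530
  mode - wants cross < 0 → take C=(3.5104,-4.3433) (cross=-34.530)
ex = (C−B)/|BC| = (0.7402,-0.6723); ey = (0.6723,0.7402)
P = B + -2.99·ex + 2.13·ey = (-0.9721,2.6054)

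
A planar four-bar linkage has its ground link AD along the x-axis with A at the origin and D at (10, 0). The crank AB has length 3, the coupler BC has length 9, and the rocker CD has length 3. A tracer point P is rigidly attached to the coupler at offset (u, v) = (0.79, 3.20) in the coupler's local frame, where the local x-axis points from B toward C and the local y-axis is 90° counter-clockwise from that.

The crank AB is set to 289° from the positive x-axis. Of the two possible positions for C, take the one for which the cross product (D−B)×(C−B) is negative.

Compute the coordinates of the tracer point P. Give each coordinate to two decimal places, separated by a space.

A=(0,0), D=(10.00,0)
B = A + 3.00·(cos289°, sin289°) = (0.9767, -2.8366)
|BD| = 9.4586
circle(B,9.00) ∩ circle(D,3.00): a=8.5354, h=2.8544
  candidates: C₊=(8.2632,2.4461) cross=26.999; C₋=(9.9752,-2.9999) cross=-26.999
  mode - wants cross < 0 → take C=(9.9752,-2.9999) (cross=-26.999)
ex = (C−B)/|BC| = (0.9998,-0.0181); ey = (0.0181,0.9998)
P = B + 0.79·ex + 3.20·ey = (1.8247,0.3486)

1.82 0.35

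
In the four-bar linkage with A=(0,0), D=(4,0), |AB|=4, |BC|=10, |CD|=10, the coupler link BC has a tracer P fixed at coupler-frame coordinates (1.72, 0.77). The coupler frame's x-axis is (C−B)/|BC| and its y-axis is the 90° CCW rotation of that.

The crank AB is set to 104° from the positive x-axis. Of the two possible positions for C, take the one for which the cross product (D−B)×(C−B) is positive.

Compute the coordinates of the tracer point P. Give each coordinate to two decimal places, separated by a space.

A=(0,0), D=(4.00,0)
B = A + 4.00·(cos104°, sin104°) = (-0.9677, 3.8812)
|BD| = 6.3041
circle(B,10.00) ∩ circle(D,10.00): a=3.1520, h=9.4902
  candidates: C₊=(7.3589,9.4190) cross=59.827; C₋=(-4.3266,-5.5378) cross=-59.827
  mode + wants cross > 0 → take C=(7.3589,9.4190) (cross=59.827)
ex = (C−B)/|BC| = (0.8327,0.5538); ey = (-0.5538,0.8327)
P = B + 1.72·ex + 0.77·ey = (0.0381,5.4748)

0.04 5.47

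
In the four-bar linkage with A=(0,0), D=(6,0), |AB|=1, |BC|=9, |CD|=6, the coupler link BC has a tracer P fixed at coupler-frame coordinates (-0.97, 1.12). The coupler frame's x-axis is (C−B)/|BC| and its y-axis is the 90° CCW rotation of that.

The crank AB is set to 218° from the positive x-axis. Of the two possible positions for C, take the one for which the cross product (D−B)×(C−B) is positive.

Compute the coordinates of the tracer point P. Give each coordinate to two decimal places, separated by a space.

-2.27 -0.56

A=(0,0), D=(6.00,0)
B = A + 1.00·(cos218°, sin218°) = (-0.7880, -0.6157)
|BD| = 6.8159
circle(B,9.00) ∩ circle(D,6.00): a=6.7091, h=5.9990
  candidates: C₊=(5.3517,5.9649) cross=40.889; C₋=(6.4355,-5.9842) cross=-40.889
  mode + wants cross > 0 → take C=(5.3517,5.9649) (cross=40.889)
ex = (C−B)/|BC| = (0.6822,0.7312); ey = (-0.7312,0.6822)
P = B + -0.97·ex + 1.12·ey = (-2.2687,-0.5608)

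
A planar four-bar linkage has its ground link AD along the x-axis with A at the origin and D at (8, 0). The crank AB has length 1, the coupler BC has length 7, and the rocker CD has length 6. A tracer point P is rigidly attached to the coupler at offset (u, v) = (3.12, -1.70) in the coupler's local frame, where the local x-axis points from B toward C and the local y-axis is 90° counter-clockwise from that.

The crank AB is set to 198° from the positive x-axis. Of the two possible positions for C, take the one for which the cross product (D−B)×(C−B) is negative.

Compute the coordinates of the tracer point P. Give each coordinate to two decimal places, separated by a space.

0.35 -3.62

A=(0,0), D=(8.00,0)
B = A + 1.00·(cos198°, sin198°) = (-0.9511, -0.3090)
|BD| = 8.9564
circle(B,7.00) ∩ circle(D,6.00): a=5.2039, h=4.6818
  candidates: C₊=(4.0882,4.5495) cross=41.932; C₋=(4.4113,-4.8085) cross=-41.932
  mode - wants cross < 0 → take C=(4.4113,-4.8085) (cross=-41.932)
ex = (C−B)/|BC| = (0.7661,-0.6428); ey = (0.6428,0.7661)
P = B + 3.12·ex + -1.70·ey = (0.3463,-3.6168)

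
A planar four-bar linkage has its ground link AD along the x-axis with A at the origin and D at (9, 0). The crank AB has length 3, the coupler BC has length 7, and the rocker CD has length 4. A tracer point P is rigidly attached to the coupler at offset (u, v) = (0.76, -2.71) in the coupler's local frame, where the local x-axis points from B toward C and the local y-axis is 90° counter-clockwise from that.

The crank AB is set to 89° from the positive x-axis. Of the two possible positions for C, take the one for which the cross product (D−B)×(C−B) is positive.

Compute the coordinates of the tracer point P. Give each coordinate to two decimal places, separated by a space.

1.00 0.35

A=(0,0), D=(9.00,0)
B = A + 3.00·(cos89°, sin89°) = (0.0524, 2.9995)
|BD| = 9.4370
circle(B,7.00) ∩ circle(D,4.00): a=6.4669, h=2.6793
  candidates: C₊=(7.0355,3.4844) cross=25.285; C₋=(5.3323,-1.5963) cross=-25.285
  mode + wants cross > 0 → take C=(7.0355,3.4844) (cross=25.285)
ex = (C−B)/|BC| = (0.9976,0.0693); ey = (-0.0693,0.9976)
P = B + 0.76·ex + -2.71·ey = (0.9982,0.3487)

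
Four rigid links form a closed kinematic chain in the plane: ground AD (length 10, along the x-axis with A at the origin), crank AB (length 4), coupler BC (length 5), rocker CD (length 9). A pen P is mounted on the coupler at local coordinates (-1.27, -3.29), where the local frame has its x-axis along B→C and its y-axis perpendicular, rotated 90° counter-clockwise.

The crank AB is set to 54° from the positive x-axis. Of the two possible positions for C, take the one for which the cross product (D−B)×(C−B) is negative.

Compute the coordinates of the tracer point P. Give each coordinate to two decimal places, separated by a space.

A=(0,0), D=(10.00,0)
B = A + 4.00·(cos54°, sin54°) = (2.3511, 3.2361)
|BD| = 8.3053
circle(B,5.00) ∩ circle(D,9.00): a=0.7813, h=4.9386
  candidates: C₊=(4.9949,7.4799) cross=41.016; C₋=(1.1464,-1.6166) cross=-41.016
  mode - wants cross < 0 → take C=(1.1464,-1.6166) (cross=-41.016)
ex = (C−B)/|BC| = (-0.2410,-0.9705); ey = (0.9705,-0.2410)
P = B + -1.27·ex + -3.29·ey = (-0.5359,5.2614)

-0.54 5.26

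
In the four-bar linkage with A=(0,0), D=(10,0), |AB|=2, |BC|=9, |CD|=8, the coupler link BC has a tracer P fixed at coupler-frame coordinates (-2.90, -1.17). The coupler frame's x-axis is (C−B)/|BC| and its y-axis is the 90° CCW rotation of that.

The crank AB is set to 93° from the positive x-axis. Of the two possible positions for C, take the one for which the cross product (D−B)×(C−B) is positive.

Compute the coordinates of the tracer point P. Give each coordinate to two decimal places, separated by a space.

A=(0,0), D=(10.00,0)
B = A + 2.00·(cos93°, sin93°) = (-0.1047, 1.9973)
|BD| = 10.3002
circle(B,9.00) ∩ circle(D,8.00): a=5.9753, h=6.7302
  candidates: C₊=(7.0623,7.4411) cross=69.322; C₋=(4.4522,-5.7639) cross=-69.322
  mode + wants cross > 0 → take C=(7.0623,7.4411) (cross=69.322)
ex = (C−B)/|BC| = (0.7963,0.6049); ey = (-0.6049,0.7963)
P = B + -2.90·ex + -1.17·ey = (-1.7063,-0.6886)

-1.71 -0.69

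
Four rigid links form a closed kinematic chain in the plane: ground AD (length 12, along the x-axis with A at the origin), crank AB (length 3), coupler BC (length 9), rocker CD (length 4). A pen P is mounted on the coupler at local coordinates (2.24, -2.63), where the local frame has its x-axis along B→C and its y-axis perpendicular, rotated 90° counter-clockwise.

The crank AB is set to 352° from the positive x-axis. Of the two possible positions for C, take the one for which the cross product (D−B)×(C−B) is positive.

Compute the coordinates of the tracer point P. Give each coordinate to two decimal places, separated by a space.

6.19 -1.67

A=(0,0), D=(12.00,0)
B = A + 3.00·(cos352°, sin352°) = (2.9708, -0.4175)
|BD| = 9.0388
circle(B,9.00) ∩ circle(D,4.00): a=8.1150, h=3.8919
  candidates: C₊=(10.8974,3.8450) cross=35.178; C₋=(11.2569,-3.9304) cross=-35.178
  mode + wants cross > 0 → take C=(10.8974,3.8450) (cross=35.178)
ex = (C−B)/|BC| = (0.8807,0.4736); ey = (-0.4736,0.8807)
P = B + 2.24·ex + -2.63·ey = (6.1893,-1.6729)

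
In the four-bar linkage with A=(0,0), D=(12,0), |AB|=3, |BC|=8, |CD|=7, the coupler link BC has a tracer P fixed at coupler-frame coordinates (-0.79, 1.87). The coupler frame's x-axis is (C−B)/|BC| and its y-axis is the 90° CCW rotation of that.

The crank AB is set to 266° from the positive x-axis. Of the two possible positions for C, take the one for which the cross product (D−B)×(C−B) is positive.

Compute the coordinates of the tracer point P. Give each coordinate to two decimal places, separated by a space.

-2.08 -2.21

A=(0,0), D=(12.00,0)
B = A + 3.00·(cos266°, sin266°) = (-0.2093, -2.9927)
|BD| = 12.5707
circle(B,8.00) ∩ circle(D,7.00): a=6.8820, h=4.0790
  candidates: C₊=(5.5037,2.6074) cross=51.276; C₋=(7.4459,-5.3161) cross=-51.276
  mode + wants cross > 0 → take C=(5.5037,2.6074) (cross=51.276)
ex = (C−B)/|BC| = (0.7141,0.7000); ey = (-0.7000,0.7141)
P = B + -0.79·ex + 1.87·ey = (-2.0825,-2.2103)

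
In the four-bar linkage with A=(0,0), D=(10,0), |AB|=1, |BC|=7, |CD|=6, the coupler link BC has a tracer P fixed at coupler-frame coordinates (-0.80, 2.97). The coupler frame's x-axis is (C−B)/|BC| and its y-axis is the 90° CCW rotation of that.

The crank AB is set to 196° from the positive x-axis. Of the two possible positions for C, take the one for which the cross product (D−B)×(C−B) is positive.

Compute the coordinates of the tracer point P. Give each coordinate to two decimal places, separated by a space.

-3.19 1.85

A=(0,0), D=(10.00,0)
B = A + 1.00·(cos196°, sin196°) = (-0.9613, -0.2756)
|BD| = 10.9647
circle(B,7.00) ∩ circle(D,6.00): a=6.0752, h=3.4774
  candidates: C₊=(5.0246,3.3534) cross=38.129; C₋=(5.1994,-3.5992) cross=-38.129
  mode + wants cross > 0 → take C=(5.0246,3.3534) (cross=38.129)
ex = (C−B)/|BC| = (0.8551,0.5184); ey = (-0.5184,0.8551)
P = B + -0.80·ex + 2.97·ey = (-3.1851,1.8493)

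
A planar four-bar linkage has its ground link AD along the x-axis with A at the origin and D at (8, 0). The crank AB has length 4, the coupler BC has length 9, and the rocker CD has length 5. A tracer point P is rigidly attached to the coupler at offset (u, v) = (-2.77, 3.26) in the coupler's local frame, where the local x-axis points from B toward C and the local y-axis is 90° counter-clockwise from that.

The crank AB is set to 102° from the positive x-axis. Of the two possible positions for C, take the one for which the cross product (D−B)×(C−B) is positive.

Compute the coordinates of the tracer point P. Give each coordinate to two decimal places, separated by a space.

-3.97 6.81

A=(0,0), D=(8.00,0)
B = A + 4.00·(cos102°, sin102°) = (-0.8316, 3.9126)
|BD| = 9.6595
circle(B,9.00) ∩ circle(D,5.00): a=7.7285, h=4.6120
  candidates: C₊=(8.1025,4.9989) cross=44.550; C₋=(4.3663,-3.4346) cross=-44.550
  mode + wants cross > 0 → take C=(8.1025,4.9989) (cross=44.550)
ex = (C−B)/|BC| = (0.9927,0.1207); ey = (-0.1207,0.9927)
P = B + -2.77·ex + 3.26·ey = (-3.9749,6.8144)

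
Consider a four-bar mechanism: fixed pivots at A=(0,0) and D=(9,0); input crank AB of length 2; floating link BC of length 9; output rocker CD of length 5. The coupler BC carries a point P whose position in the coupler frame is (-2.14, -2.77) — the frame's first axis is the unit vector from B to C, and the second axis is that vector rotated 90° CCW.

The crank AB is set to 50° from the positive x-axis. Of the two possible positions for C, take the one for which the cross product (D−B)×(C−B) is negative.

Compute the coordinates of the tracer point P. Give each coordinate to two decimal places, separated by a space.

A=(0,0), D=(9.00,0)
B = A + 2.00·(cos50°, sin50°) = (1.2856, 1.5321)
|BD| = 7.8651
circle(B,9.00) ∩ circle(D,5.00): a=7.4926, h=4.9861
  candidates: C₊=(9.6059,4.9632) cross=39.216; C₋=(7.6634,-4.8180) cross=-39.216
  mode - wants cross < 0 → take C=(7.6634,-4.8180) (cross=-39.216)
ex = (C−B)/|BC| = (0.7086,-0.7056); ey = (0.7056,0.7086)
P = B + -2.14·ex + -2.77·ey = (-2.1853,1.0791)

-2.19 1.08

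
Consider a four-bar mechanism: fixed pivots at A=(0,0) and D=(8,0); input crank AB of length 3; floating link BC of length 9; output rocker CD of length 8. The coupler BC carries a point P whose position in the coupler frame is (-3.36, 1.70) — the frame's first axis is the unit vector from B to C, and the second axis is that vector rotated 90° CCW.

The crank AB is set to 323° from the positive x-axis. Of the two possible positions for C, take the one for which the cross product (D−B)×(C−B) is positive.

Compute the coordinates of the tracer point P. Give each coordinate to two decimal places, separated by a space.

0.07 -4.77

A=(0,0), D=(8.00,0)
B = A + 3.00·(cos323°, sin323°) = (2.3959, -1.8054)
|BD| = 5.8877
circle(B,9.00) ∩ circle(D,8.00): a=4.3875, h=7.8581
  candidates: C₊=(4.1624,7.0195) cross=46.266; C₋=(8.9817,-7.9395) cross=-46.266
  mode + wants cross > 0 → take C=(4.1624,7.0195) (cross=46.266)
ex = (C−B)/|BC| = (0.1963,0.9805); ey = (-0.9805,0.1963)
P = B + -3.36·ex + 1.70·ey = (0.0695,-4.7664)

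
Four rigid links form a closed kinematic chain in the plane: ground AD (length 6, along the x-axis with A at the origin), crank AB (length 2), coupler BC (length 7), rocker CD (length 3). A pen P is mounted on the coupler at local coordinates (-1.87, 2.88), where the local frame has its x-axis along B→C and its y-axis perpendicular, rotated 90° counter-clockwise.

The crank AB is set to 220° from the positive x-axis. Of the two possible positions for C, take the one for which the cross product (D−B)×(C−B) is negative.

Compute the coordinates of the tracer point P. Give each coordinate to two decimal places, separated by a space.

-2.68 1.95

A=(0,0), D=(6.00,0)
B = A + 2.00·(cos220°, sin220°) = (-1.5321, -1.2856)
|BD| = 7.6410
circle(B,7.00) ∩ circle(D,3.00): a=6.4380, h=2.7482
  candidates: C₊=(4.3517,2.5066) cross=20.999; C₋=(5.2765,-2.9114) cross=-20.999
  mode - wants cross < 0 → take C=(5.2765,-2.9114) (cross=-20.999)
ex = (C−B)/|BC| = (0.9727,-0.2323); ey = (0.2323,0.9727)
P = B + -1.87·ex + 2.88·ey = (-2.6820,1.9500)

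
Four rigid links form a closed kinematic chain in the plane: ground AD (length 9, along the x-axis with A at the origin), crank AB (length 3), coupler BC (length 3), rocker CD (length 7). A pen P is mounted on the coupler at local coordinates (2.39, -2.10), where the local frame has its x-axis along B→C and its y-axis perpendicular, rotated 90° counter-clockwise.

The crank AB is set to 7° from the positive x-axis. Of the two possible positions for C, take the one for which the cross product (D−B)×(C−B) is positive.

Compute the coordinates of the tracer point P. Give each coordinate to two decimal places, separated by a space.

4.98 2.84

A=(0,0), D=(9.00,0)
B = A + 3.00·(cos7°, sin7°) = (2.9776, 0.3656)
|BD| = 6.0334
circle(B,3.00) ∩ circle(D,7.00): a=-0.2981, h=2.9851
  candidates: C₊=(2.8609,3.3633) cross=18.011; C₋=(2.4992,-2.5960) cross=-18.011
  mode + wants cross > 0 → take C=(2.8609,3.3633) (cross=18.011)
ex = (C−B)/|BC| = (-0.0389,0.9992); ey = (-0.9992,-0.0389)
P = B + 2.39·ex + -2.10·ey = (4.9831,2.8355)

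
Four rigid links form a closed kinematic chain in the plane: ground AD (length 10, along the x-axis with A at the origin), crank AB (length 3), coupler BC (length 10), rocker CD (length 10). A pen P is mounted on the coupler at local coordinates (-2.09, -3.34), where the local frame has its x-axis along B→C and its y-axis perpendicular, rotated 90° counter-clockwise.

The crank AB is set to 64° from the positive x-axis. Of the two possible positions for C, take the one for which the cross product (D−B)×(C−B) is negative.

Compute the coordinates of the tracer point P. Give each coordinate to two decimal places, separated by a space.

A=(0,0), D=(10.00,0)
B = A + 3.00·(cos64°, sin64°) = (1.3151, 2.6964)
|BD| = 9.0938
circle(B,10.00) ∩ circle(D,10.00): a=4.5469, h=8.9065
  candidates: C₊=(8.2984,9.8542) cross=80.994; C₋=(3.0167,-7.1578) cross=-80.994
  mode - wants cross < 0 → take C=(3.0167,-7.1578) (cross=-80.994)
ex = (C−B)/|BC| = (0.1702,-0.9854); ey = (0.9854,0.1702)
P = B + -2.09·ex + -3.34·ey = (-2.3318,4.1876)

-2.33 4.19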